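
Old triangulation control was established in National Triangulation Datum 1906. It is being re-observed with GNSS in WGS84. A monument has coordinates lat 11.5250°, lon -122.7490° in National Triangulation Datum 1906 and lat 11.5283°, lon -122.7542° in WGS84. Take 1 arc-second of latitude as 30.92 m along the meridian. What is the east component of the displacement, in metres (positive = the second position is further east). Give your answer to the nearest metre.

Δφ = 11.5283° − 11.5250° = +0.0033°; Δλ = -122.7542° − -122.7490° = -0.0052°.
1° of latitude = 3600 × 30.92 = 111312 m.
ΔN = Δφ × 111312 = 367.3 m; ΔE = Δλ × 111312 × cos(11.5250°) = -0.0052 × 111312 × 0.979838 = -567.2 m.

ΔE = -567 m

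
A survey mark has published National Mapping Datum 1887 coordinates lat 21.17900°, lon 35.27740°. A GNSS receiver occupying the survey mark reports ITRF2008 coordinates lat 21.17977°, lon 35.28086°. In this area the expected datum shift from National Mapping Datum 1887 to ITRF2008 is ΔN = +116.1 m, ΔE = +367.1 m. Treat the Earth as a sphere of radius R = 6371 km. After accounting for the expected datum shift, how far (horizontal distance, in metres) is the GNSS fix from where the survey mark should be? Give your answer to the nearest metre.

Observed coordinate differences: Δφ = +0.00077°, Δλ = +0.00346°.
Converting to metres (1° lat = 111195 m, cos φ = 0.932456): observed ΔN = 85.6 m, observed ΔE = 358.7 m.
Subtracting the expected shift leaves a residual of 85.6 − (116.1) = -30.5 m north and 358.7 − (367.1) = -8.4 m east.
Residual distance = √((-30.5)² + (-8.4)²) = 31.6 m.

32 m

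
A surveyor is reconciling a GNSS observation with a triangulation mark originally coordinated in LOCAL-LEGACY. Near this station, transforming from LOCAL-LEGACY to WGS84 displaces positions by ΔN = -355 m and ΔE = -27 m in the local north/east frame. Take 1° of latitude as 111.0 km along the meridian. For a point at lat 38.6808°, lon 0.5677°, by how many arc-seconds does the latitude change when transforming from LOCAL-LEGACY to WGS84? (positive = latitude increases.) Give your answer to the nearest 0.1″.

Δφ = -11.5″

1° of latitude = 111.0 km, so Δφ = -355.0 / 111000 = -0.0031982° = -11.514″.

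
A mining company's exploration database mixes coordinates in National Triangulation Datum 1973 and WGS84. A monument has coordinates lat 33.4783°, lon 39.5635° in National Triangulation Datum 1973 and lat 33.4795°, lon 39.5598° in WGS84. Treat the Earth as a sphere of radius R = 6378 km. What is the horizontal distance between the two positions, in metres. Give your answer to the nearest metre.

369 m

Δφ = 33.4795° − 33.4783° = +0.0012°; Δλ = 39.5598° − 39.5635° = -0.0037°.
1° along a meridian = πR/180 = 111317 m.
ΔN = Δφ × 111317 = 133.6 m; ΔE = Δλ × 111317 × cos(33.4783°) = -0.0037 × 111317 × 0.834095 = -343.5 m.
Distance = √(ΔE² + ΔN²) = √((-343.5)² + 133.6²) = 368.6 m.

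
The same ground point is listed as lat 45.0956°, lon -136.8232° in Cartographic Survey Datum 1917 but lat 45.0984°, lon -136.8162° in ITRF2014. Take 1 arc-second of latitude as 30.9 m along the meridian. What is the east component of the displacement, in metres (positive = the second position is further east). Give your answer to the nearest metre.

ΔE = 550 m

Δφ = 45.0984° − 45.0956° = +0.0028°; Δλ = -136.8162° − -136.8232° = +0.0070°.
1° of latitude = 3600 × 30.90 = 111240 m.
ΔN = Δφ × 111240 = 311.5 m; ΔE = Δλ × 111240 × cos(45.0956°) = +0.0070 × 111240 × 0.705926 = 549.7 m.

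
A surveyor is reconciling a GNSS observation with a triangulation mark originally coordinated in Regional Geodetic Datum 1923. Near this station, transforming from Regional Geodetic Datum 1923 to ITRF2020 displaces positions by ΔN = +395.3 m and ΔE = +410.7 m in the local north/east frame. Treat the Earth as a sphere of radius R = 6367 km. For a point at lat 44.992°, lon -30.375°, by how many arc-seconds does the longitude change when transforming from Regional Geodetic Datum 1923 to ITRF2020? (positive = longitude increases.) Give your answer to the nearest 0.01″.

At latitude 44.992°, cos φ = 0.707206.
One radian of longitude at latitude φ spans R cos φ, so Δλ = ΔE / (R cos φ) = 410.7 / (6367000 × 0.707206) = 9.1210e-05 rad = 18.813″.

Δλ = 18.81″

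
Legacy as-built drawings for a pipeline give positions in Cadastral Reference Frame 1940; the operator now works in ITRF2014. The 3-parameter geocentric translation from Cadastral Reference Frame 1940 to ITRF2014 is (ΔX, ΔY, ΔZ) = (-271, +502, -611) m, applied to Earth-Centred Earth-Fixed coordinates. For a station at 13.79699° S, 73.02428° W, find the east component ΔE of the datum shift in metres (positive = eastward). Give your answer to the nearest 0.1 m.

The local east axis at (φ, λ) is (−sin λ, cos λ, 0), so ΔE = −sin(-73.02428°)·(-271) + cos(-73.02428°)·502 = -112.62 m.

ΔE = -112.6 m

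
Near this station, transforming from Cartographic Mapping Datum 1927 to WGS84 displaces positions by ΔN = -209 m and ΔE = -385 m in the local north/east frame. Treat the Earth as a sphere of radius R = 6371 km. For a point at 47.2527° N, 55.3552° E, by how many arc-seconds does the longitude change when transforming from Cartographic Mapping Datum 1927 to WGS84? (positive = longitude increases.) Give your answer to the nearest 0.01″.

Δλ = -18.36″

At latitude 47.2527°, cos φ = 0.678766.
One radian of longitude at latitude φ spans R cos φ, so Δλ = ΔE / (R cos φ) = -385.0 / (6371000 × 0.678766) = -8.9029e-05 rad = -18.364″.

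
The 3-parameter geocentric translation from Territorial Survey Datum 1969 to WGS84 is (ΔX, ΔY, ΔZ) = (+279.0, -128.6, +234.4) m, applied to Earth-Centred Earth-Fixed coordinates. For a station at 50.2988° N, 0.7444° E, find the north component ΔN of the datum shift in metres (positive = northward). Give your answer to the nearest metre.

At φ = 50.2988°, λ = 0.7444°: sin φ = 0.769386, cos φ = 0.638784, sin λ = 0.012992, cos λ = 0.999916.
ΔN = −sin φ cos λ·ΔX − sin φ sin λ·ΔY + cos φ·ΔZ = −(0.769386)(0.999916)(279.0) − (0.769386)(0.012992)(-128.6) + (0.638784)(234.4) = -63.62 m.

ΔN = -64 m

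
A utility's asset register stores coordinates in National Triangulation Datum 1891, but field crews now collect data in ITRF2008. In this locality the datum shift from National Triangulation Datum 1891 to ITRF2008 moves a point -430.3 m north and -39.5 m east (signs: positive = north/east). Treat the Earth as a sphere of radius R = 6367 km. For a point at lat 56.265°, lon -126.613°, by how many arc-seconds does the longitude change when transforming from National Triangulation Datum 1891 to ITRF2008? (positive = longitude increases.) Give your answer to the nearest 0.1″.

At latitude 56.265°, cos φ = 0.555353.
One radian of longitude at latitude φ spans R cos φ, so Δλ = ΔE / (R cos φ) = -39.5 / (6367000 × 0.555353) = -1.1171e-05 rad = -2.304″.

Δλ = -2.3″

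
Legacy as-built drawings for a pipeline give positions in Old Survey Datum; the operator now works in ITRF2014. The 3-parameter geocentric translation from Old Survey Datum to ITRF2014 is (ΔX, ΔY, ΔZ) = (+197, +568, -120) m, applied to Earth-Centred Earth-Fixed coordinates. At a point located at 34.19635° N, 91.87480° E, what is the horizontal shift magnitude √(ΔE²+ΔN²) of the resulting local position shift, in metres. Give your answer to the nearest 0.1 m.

467.3 m

At φ = 34.19635°, λ = 91.87480°: sin φ = 0.562031, cos φ = 0.827116, sin λ = 0.999465, cos λ = -0.032716.
ΔE = −sin λ·ΔX + cos λ·ΔY = −(0.999465)·(197) + (-0.032716)·(568) = -215.48 m.
ΔN = −sin φ cos λ·ΔX − sin φ sin λ·ΔY + cos φ·ΔZ = −(0.562031)(-0.032716)(197) − (0.562031)(0.999465)(568) + (0.827116)(-120) = -414.69 m.
Horizontal magnitude = √(ΔE² + ΔN²) = √((-215.48)² + (-414.69)²) = 467.33 m.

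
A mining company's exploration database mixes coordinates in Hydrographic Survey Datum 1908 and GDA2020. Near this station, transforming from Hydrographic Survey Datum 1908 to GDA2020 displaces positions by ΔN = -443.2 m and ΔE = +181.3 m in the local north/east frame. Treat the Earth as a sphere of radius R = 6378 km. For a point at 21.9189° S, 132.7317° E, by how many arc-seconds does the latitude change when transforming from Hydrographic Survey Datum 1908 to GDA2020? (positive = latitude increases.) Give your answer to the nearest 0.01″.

Δφ = -14.33″

On a sphere of radius R, 1 rad of latitude = R, so Δφ = ΔN / R = -443.2 / 6378000 = -6.9489e-05 rad = -14.333″.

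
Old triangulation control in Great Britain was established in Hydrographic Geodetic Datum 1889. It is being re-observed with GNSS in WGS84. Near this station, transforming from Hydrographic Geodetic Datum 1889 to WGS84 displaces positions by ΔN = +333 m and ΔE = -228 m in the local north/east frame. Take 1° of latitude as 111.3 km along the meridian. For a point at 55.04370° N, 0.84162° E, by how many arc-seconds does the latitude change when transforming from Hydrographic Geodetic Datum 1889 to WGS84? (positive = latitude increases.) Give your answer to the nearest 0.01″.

Δφ = 10.77″

1° of latitude = 111.3 km, so Δφ = 333.0 / 111300 = 0.0029919° = 10.771″.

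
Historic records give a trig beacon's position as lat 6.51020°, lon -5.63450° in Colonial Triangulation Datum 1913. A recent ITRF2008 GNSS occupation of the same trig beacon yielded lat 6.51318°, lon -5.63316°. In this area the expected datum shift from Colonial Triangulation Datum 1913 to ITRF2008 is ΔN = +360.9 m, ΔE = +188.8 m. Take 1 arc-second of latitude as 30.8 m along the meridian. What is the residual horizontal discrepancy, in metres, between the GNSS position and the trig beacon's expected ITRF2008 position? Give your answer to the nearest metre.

51 m

Observed coordinate differences: Δφ = +0.00298°, Δλ = +0.00134°.
Converting to metres (1° lat = 110880 m, cos φ = 0.993552): observed ΔN = 330.4 m, observed ΔE = 147.6 m.
Subtracting the expected shift leaves a residual of 330.4 − (360.9) = -30.5 m north and 147.6 − (188.8) = -41.2 m east.
Residual distance = √((-30.5)² + (-41.2)²) = 51.2 m.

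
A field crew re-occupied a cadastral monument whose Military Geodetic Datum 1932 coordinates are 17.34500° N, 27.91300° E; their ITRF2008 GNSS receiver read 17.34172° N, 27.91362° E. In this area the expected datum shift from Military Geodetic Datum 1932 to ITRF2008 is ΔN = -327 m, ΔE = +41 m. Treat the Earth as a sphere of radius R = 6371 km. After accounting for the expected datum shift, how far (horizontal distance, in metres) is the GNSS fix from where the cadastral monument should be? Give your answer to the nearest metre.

Observed coordinate differences: Δφ = -0.00328°, Δλ = +0.00062°.
Converting to metres (1° lat = 111195 m, cos φ = 0.954527): observed ΔN = -364.7 m, observed ΔE = 65.8 m.
Subtracting the expected shift leaves a residual of -364.7 − (-327) = -37.7 m north and 65.8 − (41) = 24.8 m east.
Residual distance = √((-37.7)² + 24.8²) = 45.1 m.

45 m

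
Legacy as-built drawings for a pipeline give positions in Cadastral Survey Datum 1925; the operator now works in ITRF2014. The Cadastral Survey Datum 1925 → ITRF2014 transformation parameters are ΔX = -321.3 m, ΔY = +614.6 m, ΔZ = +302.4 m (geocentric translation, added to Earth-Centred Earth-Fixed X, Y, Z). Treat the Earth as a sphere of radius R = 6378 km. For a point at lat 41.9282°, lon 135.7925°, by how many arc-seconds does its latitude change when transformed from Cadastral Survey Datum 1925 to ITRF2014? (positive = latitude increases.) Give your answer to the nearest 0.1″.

sin φ = 0.668199, cos φ = 0.743983, sin λ = 0.697259, cos λ = -0.716819.
North component: ΔN = −sin φ cos λ·ΔX − sin φ sin λ·ΔY + cos φ·ΔZ = −(0.668199)(-0.716819)(-321.3) − (0.668199)(0.697259)(614.6) + (0.743983)(302.4) = -215.26 m.
1° of latitude spans πR/180 = 111317 m, so Δφ = -215.26 / 111317 × 3600 = -6.962″.

Δφ = -7.0″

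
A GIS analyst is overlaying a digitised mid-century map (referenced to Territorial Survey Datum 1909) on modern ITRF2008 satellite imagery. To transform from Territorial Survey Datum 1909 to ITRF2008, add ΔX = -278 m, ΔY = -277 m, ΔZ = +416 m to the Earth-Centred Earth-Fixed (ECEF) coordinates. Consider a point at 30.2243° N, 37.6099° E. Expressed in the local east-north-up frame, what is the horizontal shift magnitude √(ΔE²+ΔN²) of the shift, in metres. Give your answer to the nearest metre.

558 m

At φ = 30.2243°, λ = 37.6099°: sin φ = 0.503386, cos φ = 0.864061, sin λ = 0.610282, cos λ = 0.792184.
ΔE = −sin λ·ΔX + cos λ·ΔY = −(0.610282)·(-278) + (0.792184)·(-277) = -49.78 m.
ΔN = −sin φ cos λ·ΔX − sin φ sin λ·ΔY + cos φ·ΔZ = −(0.503386)(0.792184)(-278) − (0.503386)(0.610282)(-277) + (0.864061)(416) = 555.41 m.
Horizontal magnitude = √(ΔE² + ΔN²) = √((-49.78)² + 555.41²) = 557.63 m.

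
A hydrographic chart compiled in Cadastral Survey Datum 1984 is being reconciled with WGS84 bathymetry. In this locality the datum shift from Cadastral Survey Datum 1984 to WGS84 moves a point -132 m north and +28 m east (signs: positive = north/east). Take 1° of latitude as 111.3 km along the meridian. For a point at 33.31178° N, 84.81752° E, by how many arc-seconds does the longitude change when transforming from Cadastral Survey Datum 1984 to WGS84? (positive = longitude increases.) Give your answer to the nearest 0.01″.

Δλ = 1.08″

At latitude 33.31178°, cos φ = 0.835694.
1° of longitude at this latitude = 111.3 × cos φ = 93.01 km, so Δλ = 28.0 / 93012.8 = 0.0003010° = 1.084″.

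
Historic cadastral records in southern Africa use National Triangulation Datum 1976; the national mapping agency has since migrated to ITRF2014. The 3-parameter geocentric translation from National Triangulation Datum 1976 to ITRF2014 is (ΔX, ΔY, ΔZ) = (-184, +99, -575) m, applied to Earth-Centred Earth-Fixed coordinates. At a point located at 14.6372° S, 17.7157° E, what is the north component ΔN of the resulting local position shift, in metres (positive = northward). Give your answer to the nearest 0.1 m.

The local north axis is (−sin φ cos λ, −sin φ sin λ, cos φ), giving ΔN = -44.291 + 7.613 − 556.339 = -593.02 m.

ΔN = -593.0 m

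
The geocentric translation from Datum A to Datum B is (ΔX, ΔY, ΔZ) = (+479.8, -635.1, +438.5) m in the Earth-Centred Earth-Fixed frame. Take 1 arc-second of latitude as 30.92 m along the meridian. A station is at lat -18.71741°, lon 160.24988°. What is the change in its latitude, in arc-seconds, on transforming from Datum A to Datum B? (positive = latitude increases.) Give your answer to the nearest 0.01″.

Δφ = 6.52″

sin φ = -0.320901, cos φ = 0.947113, sin λ = 0.337919, cos λ = -0.941175.
North component: ΔN = −sin φ cos λ·ΔX − sin φ sin λ·ΔY + cos φ·ΔZ = −(-0.320901)(-0.941175)(479.8) − (-0.320901)(0.337919)(-635.1) + (0.947113)(438.5) = 201.53 m.
1° of latitude spans 3600 × 30.92 = 111312 m, so Δφ = 201.53 / 111312 × 3600 = 6.518″.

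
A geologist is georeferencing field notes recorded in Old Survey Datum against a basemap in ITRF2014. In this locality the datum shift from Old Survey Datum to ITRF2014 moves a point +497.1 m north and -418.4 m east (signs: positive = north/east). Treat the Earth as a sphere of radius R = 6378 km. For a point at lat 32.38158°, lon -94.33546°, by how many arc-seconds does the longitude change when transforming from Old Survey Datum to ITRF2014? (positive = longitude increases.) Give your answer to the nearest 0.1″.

At latitude 32.38158°, cos φ = 0.844500.
One radian of longitude at latitude φ spans R cos φ, so Δλ = ΔE / (R cos φ) = -418.4 / (6378000 × 0.844500) = -7.7680e-05 rad = -16.023″.

Δλ = -16.0″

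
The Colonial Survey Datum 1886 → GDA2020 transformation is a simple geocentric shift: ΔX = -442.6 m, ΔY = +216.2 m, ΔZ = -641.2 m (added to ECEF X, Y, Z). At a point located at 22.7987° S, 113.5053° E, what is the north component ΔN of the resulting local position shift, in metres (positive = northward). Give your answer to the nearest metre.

At φ = -22.7987°, λ = 113.5053°: sin φ = -0.387495, cos φ = 0.921872, sin λ = 0.917023, cos λ = -0.398834.
ΔN = −sin φ cos λ·ΔX − sin φ sin λ·ΔY + cos φ·ΔZ = −(-0.387495)(-0.398834)(-442.6) − (-0.387495)(0.917023)(216.2) + (0.921872)(-641.2) = -445.88 m.

ΔN = -446 m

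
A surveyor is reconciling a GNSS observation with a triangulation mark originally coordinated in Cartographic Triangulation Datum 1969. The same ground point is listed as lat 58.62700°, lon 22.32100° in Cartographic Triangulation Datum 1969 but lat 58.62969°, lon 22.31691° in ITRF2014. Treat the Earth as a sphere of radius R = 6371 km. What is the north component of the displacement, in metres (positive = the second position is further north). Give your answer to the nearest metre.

ΔN = 299 m

Δφ = 58.62969° − 58.62700° = +0.00269°; Δλ = 22.31691° − 22.32100° = -0.00409°.
1° along a meridian = πR/180 = 111195 m.
ΔN = Δφ × 111195 = 299.1 m; ΔE = Δλ × 111195 × cos(58.62700°) = -0.00409 × 111195 × 0.520607 = -236.8 m.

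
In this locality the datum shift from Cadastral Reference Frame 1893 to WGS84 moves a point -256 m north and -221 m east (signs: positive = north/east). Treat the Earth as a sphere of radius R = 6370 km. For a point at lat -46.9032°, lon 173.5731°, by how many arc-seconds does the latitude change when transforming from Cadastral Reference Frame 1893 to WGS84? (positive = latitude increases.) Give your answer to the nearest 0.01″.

Δφ = -8.29″

On a sphere of radius R, 1 rad of latitude = R, so Δφ = ΔN / R = -256.0 / 6370000 = -4.0188e-05 rad = -8.289″.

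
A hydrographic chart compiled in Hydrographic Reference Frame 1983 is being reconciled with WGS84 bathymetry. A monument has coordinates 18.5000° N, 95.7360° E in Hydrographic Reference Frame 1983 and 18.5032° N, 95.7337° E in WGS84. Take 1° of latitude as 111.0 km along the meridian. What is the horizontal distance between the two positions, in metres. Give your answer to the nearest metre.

Δφ = 18.5032° − 18.5000° = +0.0032°; Δλ = 95.7337° − 95.7360° = -0.0023°.
ΔN = Δφ × 111000 = 355.2 m; ΔE = Δλ × 111000 × cos(18.5000°) = -0.0023 × 111000 × 0.948324 = -242.1 m.
Distance = √(ΔE² + ΔN²) = √((-242.1)² + 355.2²) = 429.9 m.

430 m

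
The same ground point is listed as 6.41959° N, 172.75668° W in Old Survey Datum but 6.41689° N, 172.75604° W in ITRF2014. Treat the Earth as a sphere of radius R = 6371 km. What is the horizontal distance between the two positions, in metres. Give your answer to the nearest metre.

308 m

Δφ = 6.41689° − 6.41959° = -0.00270°; Δλ = -172.75604° − -172.75668° = +0.00064°.
1° along a meridian = πR/180 = 111195 m.
ΔN = Δφ × 111195 = -300.2 m; ΔE = Δλ × 111195 × cos(6.41959°) = +0.00064 × 111195 × 0.993730 = 70.7 m.
Distance = √(ΔE² + ΔN²) = √(70.7² + (-300.2)²) = 308.4 m.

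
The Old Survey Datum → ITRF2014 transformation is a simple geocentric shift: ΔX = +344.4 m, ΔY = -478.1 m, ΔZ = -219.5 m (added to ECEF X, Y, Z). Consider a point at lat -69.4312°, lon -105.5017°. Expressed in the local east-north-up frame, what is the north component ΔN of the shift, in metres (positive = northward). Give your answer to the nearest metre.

At φ = -69.4312°, λ = -105.5017°: sin φ = -0.936251, cos φ = 0.351332, sin λ = -0.963623, cos λ = -0.267267.
ΔN = −sin φ cos λ·ΔX − sin φ sin λ·ΔY + cos φ·ΔZ = −(-0.936251)(-0.267267)(344.4) − (-0.936251)(-0.963623)(-478.1) + (0.351332)(-219.5) = 268.04 m.

ΔN = 268 m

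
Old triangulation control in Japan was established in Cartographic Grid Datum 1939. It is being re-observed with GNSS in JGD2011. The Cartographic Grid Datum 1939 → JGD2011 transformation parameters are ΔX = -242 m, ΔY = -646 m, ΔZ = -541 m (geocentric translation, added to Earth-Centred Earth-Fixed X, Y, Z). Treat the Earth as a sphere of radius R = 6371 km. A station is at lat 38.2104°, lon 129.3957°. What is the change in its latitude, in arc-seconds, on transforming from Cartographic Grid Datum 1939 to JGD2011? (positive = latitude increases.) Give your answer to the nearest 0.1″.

Δφ = -6.8″

sin φ = 0.618551, cos φ = 0.785745, sin λ = 0.772781, cos λ = -0.634673.
North component: ΔN = −sin φ cos λ·ΔX − sin φ sin λ·ΔY + cos φ·ΔZ = −(0.618551)(-0.634673)(-242) − (0.618551)(0.772781)(-646) + (0.785745)(-541) = -211.30 m.
1° of latitude spans πR/180 = 111195 m, so Δφ = -211.30 / 111195 × 3600 = -6.841″.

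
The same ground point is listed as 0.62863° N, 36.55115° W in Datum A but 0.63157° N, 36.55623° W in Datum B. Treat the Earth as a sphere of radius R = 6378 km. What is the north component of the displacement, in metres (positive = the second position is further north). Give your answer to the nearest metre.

ΔN = 327 m

Δφ = 0.63157° − 0.62863° = +0.00294°; Δλ = -36.55623° − -36.55115° = -0.00508°.
1° along a meridian = πR/180 = 111317 m.
ΔN = Δφ × 111317 = 327.3 m; ΔE = Δλ × 111317 × cos(0.62863°) = -0.00508 × 111317 × 0.999940 = -565.5 m.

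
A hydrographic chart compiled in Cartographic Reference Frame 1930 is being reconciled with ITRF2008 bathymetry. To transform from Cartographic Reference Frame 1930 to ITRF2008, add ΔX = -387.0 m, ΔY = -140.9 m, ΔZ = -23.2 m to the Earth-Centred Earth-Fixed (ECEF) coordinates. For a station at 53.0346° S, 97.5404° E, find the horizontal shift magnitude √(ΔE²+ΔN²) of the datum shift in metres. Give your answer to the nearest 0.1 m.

411.0 m

The local east axis at (φ, λ) is (−sin λ, cos λ, 0), so ΔE = −sin(97.5404°)·(-387.0) + cos(97.5404°)·(-140.9) = 402.14 m.
The local north axis is (−sin φ cos λ, −sin φ sin λ, cos φ), giving ΔN = 40.576 − 111.605 − 13.951 = -84.98 m.
Horizontal magnitude = √(ΔE² + ΔN²) = √(402.14² + (-84.98)²) = 411.02 m.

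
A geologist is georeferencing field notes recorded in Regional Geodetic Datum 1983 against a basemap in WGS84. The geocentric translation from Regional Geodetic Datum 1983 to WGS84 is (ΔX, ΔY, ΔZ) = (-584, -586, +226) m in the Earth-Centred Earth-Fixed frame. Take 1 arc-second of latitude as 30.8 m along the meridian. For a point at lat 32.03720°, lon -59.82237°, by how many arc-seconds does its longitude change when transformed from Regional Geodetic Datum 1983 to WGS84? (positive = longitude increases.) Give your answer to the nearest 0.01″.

sin φ = 0.530470, cos φ = 0.847704, sin λ = -0.864471, cos λ = 0.502682.
East component: ΔE = −sin λ·ΔX + cos λ·ΔY = −(-0.864471)(-584) + (0.502682)(-586) = -799.42 m.
1° of latitude spans 3600 × 30.80 = 110880 m; at latitude φ, 1° of longitude spans that × cos φ = 93993.4 m, so Δλ = -799.42 / 93993.4 × 3600 = -30.618″.

Δλ = -30.62″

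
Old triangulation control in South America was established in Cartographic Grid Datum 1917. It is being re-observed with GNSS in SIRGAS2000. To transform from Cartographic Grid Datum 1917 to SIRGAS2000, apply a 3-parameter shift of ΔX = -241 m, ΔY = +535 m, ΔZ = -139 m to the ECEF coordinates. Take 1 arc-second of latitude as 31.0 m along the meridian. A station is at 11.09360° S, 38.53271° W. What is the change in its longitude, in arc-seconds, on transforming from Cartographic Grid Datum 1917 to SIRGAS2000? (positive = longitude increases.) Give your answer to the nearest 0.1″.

Δλ = 8.8″

sin φ = -0.192412, cos φ = 0.981314, sin λ = -0.622961, cos λ = 0.782253.
East component: ΔE = −sin λ·ΔX + cos λ·ΔY = −(-0.622961)(-241) + (0.782253)(535) = 268.37 m.
1° of latitude spans 3600 × 31.00 = 111600 m; at latitude φ, 1° of longitude spans that × cos φ = 109514.7 m, so Δλ = 268.37 / 109514.7 × 3600 = 8.822″.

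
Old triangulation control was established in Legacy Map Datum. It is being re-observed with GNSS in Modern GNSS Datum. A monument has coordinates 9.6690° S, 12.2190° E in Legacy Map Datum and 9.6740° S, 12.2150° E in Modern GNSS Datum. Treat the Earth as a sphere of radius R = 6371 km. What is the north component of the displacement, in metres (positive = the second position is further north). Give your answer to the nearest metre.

ΔN = -556 m

Δφ = -9.6740° − -9.6690° = -0.0050°; Δλ = 12.2150° − 12.2190° = -0.0040°.
1° along a meridian = πR/180 = 111195 m.
ΔN = Δφ × 111195 = -556.0 m; ΔE = Δλ × 111195 × cos(-9.6690°) = -0.0040 × 111195 × 0.985794 = -438.5 m.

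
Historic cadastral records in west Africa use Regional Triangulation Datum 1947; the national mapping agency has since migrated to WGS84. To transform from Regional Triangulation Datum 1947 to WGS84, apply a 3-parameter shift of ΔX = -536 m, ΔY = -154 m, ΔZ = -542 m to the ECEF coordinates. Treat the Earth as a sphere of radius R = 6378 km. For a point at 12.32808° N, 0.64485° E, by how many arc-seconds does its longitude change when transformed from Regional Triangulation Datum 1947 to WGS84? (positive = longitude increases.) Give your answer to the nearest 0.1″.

Δλ = -4.9″

sin φ = 0.213509, cos φ = 0.976941, sin λ = 0.011255, cos λ = 0.999937.
East component: ΔE = −sin λ·ΔX + cos λ·ΔY = −(0.011255)(-536) + (0.999937)(-154) = -147.96 m.
1° of latitude spans πR/180 = 111317 m; at latitude φ, 1° of longitude spans that × cos φ = 108750.2 m, so Δλ = -147.96 / 108750.2 × 3600 = -4.898″.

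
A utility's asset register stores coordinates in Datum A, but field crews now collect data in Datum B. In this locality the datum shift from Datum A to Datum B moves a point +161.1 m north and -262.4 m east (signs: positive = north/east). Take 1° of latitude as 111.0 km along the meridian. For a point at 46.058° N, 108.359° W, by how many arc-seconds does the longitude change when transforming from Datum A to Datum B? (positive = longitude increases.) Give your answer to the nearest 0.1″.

At latitude 46.058°, cos φ = 0.693930.
1° of longitude at this latitude = 111.0 × cos φ = 77.03 km, so Δλ = -262.4 / 77026.2 = -0.0034066° = -12.264″.

Δλ = -12.3″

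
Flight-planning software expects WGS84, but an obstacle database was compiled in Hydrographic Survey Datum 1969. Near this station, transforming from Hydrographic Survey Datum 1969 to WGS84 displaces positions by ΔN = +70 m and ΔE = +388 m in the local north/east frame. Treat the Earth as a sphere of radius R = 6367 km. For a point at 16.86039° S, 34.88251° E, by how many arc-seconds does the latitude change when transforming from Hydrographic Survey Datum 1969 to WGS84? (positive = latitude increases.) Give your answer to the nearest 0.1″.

On a sphere of radius R, 1 rad of latitude = R, so Δφ = ΔN / R = 70.0 / 6367000 = 1.0994e-05 rad = 2.268″.

Δφ = 2.3″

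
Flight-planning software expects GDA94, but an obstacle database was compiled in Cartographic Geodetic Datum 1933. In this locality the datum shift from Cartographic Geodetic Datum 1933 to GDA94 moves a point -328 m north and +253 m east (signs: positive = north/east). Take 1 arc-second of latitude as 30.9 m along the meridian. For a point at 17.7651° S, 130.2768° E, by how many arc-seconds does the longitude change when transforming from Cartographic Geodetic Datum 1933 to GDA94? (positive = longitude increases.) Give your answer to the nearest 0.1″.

Δλ = 8.6″

At latitude -17.7651°, cos φ = 0.952315.
1″ of longitude at this latitude = 30.90 × cos φ = 29.4265 m, so Δλ = 253.0 / 29.4265 = 8.598″.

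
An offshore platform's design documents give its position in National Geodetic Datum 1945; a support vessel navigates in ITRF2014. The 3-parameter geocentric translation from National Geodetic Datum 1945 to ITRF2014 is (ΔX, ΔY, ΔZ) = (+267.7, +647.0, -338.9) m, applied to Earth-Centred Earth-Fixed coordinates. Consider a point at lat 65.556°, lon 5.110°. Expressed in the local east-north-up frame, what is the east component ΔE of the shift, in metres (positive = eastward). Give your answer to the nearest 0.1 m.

ΔE = 620.6 m

At φ = 65.556°, λ = 5.110°: sin φ = 0.910366, cos φ = 0.413804, sin λ = 0.089068, cos λ = 0.996026.
ΔE = −sin λ·ΔX + cos λ·ΔY = −(0.089068)·(267.7) + (0.996026)·(647.0) = 620.58 m.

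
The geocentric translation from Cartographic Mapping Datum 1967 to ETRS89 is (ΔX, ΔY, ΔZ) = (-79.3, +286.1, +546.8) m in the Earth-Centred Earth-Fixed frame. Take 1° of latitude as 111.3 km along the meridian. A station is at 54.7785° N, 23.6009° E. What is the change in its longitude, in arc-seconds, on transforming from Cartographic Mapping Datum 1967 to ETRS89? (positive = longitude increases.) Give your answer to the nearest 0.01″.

sin φ = 0.816929, cos φ = 0.576739, sin λ = 0.400363, cos λ = 0.916356.
East component: ΔE = −sin λ·ΔX + cos λ·ΔY = −(0.400363)(-79.3) + (0.916356)(286.1) = 293.92 m.
1° of latitude spans 111300 m; at latitude φ, 1° of longitude spans that × cos φ = 64191.0 m, so Δλ = 293.92 / 64191.0 × 3600 = 16.484″.

Δλ = 16.48″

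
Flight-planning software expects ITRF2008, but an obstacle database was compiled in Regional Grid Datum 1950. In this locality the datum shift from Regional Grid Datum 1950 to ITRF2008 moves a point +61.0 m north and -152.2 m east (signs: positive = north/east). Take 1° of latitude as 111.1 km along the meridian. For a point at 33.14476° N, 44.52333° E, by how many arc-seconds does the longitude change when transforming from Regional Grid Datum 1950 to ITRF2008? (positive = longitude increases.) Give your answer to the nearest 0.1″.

At latitude 33.14476°, cos φ = 0.837292.
1° of longitude at this latitude = 111.1 × cos φ = 93.02 km, so Δλ = -152.2 / 93023.1 = -0.0016362° = -5.890″.

Δλ = -5.9″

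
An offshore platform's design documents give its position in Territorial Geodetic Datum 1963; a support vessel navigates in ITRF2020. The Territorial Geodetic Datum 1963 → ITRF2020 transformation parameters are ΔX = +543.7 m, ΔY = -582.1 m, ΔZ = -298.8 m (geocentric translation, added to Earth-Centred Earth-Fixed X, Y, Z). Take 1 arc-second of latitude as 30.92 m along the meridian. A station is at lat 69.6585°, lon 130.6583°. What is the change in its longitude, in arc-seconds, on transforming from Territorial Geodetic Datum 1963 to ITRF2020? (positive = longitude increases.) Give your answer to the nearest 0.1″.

sin φ = 0.937637, cos φ = 0.347615, sin λ = 0.758609, cos λ = -0.651546.
East component: ΔE = −sin λ·ΔX + cos λ·ΔY = −(0.758609)(543.7) + (-0.651546)(-582.1) = -33.19 m.
1° of latitude spans 3600 × 30.92 = 111312 m; at latitude φ, 1° of longitude spans that × cos φ = 38693.7 m, so Δλ = -33.19 / 38693.7 × 3600 = -3.088″.

Δλ = -3.1″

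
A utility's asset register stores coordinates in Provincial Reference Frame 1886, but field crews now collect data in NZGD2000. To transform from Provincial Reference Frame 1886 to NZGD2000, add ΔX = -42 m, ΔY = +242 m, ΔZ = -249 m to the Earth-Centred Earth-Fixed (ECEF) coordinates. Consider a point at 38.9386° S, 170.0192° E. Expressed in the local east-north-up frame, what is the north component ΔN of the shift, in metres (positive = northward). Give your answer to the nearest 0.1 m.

The local north axis is (−sin φ cos λ, −sin φ sin λ, cos φ), giving ΔN = 25.997 + 26.361 − 193.677 = -141.32 m.

ΔN = -141.3 m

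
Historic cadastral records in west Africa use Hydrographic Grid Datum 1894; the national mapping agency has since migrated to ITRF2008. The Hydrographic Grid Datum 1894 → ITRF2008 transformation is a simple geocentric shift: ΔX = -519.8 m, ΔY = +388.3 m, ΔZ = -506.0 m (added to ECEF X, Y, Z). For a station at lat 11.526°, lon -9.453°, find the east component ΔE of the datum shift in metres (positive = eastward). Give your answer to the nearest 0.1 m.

ΔE = 297.7 m

At φ = 11.526°, λ = -9.453°: sin φ = 0.199813, cos φ = 0.979834, sin λ = -0.164238, cos λ = 0.986421.
ΔE = −sin λ·ΔX + cos λ·ΔY = −(-0.164238)·(-519.8) + (0.986421)·(388.3) = 297.66 m.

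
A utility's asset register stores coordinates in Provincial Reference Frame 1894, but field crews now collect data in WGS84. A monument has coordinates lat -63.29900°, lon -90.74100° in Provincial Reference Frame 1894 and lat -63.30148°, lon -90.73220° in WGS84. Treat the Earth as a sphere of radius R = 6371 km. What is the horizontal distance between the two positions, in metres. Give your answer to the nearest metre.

519 m

Δφ = -63.30148° − -63.29900° = -0.00248°; Δλ = -90.73220° − -90.74100° = +0.00880°.
1° along a meridian = πR/180 = 111195 m.
ΔN = Δφ × 111195 = -275.8 m; ΔE = Δλ × 111195 × cos(-63.29900°) = +0.00880 × 111195 × 0.449335 = 439.7 m.
Distance = √(ΔE² + ΔN²) = √(439.7² + (-275.8)²) = 519.0 m.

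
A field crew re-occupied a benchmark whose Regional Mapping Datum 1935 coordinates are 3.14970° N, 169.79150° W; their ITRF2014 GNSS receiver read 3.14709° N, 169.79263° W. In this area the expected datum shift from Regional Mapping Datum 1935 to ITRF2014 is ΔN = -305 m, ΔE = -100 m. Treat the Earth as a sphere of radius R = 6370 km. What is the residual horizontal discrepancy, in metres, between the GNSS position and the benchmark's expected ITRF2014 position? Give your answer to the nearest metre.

29 m

Observed coordinate differences: Δφ = -0.00261°, Δλ = -0.00113°.
Converting to metres (1° lat = 111177 m, cos φ = 0.998489): observed ΔN = -290.2 m, observed ΔE = -125.4 m.
Subtracting the expected shift leaves a residual of -290.2 − (-305) = 14.8 m north and -125.4 − (-100) = -25.4 m east.
Residual distance = √(14.8² + (-25.4)²) = 29.4 m.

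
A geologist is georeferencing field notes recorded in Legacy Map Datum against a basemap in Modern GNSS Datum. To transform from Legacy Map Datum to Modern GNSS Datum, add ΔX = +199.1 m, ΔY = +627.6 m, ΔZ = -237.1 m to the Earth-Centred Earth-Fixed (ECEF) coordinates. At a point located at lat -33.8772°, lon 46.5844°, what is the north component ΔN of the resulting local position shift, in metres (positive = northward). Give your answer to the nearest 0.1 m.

ΔN = 133.5 m

At φ = -33.8772°, λ = 46.5844°: sin φ = -0.557415, cos φ = 0.830234, sin λ = 0.726388, cos λ = 0.687285.
ΔN = −sin φ cos λ·ΔX − sin φ sin λ·ΔY + cos φ·ΔZ = −(-0.557415)(0.687285)(199.1) − (-0.557415)(0.726388)(627.6) + (0.830234)(-237.1) = 133.54 m.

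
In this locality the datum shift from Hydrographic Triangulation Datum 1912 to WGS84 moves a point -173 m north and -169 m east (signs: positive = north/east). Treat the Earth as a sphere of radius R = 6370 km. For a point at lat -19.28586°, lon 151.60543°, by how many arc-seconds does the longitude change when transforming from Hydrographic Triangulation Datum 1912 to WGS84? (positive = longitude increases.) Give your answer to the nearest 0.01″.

Δλ = -5.80″

At latitude -19.28586°, cos φ = 0.943882.
One radian of longitude at latitude φ spans R cos φ, so Δλ = ΔE / (R cos φ) = -169.0 / (6370000 × 0.943882) = -2.8108e-05 rad = -5.798″.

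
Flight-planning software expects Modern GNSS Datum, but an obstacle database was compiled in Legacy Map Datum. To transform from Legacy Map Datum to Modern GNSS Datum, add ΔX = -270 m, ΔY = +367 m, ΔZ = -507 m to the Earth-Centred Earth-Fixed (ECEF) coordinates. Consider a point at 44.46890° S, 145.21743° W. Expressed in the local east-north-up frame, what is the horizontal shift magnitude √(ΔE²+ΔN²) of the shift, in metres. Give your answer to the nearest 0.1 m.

The local east axis at (φ, λ) is (−sin λ, cos λ, 0), so ΔE = −sin(-145.21743°)·(-270) + cos(-145.21743°)·367 = -455.45 m.
The local north axis is (−sin φ cos λ, −sin φ sin λ, cos φ), giving ΔN = 155.346 − 146.661 − 361.811 = -353.13 m.
Horizontal magnitude = √(ΔE² + ΔN²) = √((-455.45)² + (-353.13)²) = 576.31 m.

576.3 m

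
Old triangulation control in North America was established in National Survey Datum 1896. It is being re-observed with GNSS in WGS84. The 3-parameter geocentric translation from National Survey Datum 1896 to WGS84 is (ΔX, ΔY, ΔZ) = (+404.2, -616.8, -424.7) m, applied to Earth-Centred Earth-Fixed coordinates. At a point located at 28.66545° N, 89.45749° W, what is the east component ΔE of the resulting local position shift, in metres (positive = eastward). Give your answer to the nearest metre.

At φ = 28.66545°, λ = -89.45749°: sin φ = 0.479694, cos φ = 0.877436, sin λ = -0.999955, cos λ = 0.009468.
ΔE = −sin λ·ΔX + cos λ·ΔY = −(-0.999955)·(404.2) + (0.009468)·(-616.8) = 398.34 m.

ΔE = 398 m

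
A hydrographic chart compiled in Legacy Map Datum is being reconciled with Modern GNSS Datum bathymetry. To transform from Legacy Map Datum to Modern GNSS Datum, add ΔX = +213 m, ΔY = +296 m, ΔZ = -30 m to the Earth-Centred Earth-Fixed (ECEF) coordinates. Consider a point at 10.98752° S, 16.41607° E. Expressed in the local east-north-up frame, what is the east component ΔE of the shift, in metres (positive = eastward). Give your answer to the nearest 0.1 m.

At φ = -10.98752°, λ = 16.41607°: sin φ = -0.190595, cos φ = 0.981669, sin λ = 0.282611, cos λ = 0.959235.
ΔE = −sin λ·ΔX + cos λ·ΔY = −(0.282611)·(213) + (0.959235)·(296) = 223.74 m.

ΔE = 223.7 m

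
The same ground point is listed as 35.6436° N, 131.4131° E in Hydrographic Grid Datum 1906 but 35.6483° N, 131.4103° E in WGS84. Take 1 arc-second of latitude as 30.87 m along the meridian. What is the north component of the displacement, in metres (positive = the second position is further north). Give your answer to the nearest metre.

Δφ = 35.6483° − 35.6436° = +0.0047°; Δλ = 131.4103° − 131.4131° = -0.0028°.
1° of latitude = 3600 × 30.87 = 111132 m.
ΔN = Δφ × 111132 = 522.3 m; ΔE = Δλ × 111132 × cos(35.6436°) = -0.0028 × 111132 × 0.812658 = -252.9 m.

ΔN = 522 m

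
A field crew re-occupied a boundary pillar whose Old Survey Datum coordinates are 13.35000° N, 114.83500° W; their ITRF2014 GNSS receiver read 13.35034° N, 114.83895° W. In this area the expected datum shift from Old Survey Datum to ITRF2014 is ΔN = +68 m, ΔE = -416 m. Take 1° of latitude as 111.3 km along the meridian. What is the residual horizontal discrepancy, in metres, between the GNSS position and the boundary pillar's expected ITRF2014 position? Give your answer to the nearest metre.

Observed coordinate differences: Δφ = +0.00034°, Δλ = -0.00395°.
Converting to metres (1° lat = 111300 m, cos φ = 0.972978): observed ΔN = 37.8 m, observed ΔE = -427.8 m.
Subtracting the expected shift leaves a residual of 37.8 − (68) = -30.2 m north and -427.8 − (-416) = -11.8 m east.
Residual distance = √((-30.2)² + (-11.8)²) = 32.4 m.

32 m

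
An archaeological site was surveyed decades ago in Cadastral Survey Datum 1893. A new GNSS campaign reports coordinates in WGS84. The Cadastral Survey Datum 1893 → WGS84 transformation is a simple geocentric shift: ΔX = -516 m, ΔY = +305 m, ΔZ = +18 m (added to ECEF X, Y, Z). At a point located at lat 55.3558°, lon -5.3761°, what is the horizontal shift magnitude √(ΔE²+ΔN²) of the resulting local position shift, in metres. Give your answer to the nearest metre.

523 m

At φ = 55.3558°, λ = -5.3761°: sin φ = 0.822698, cos φ = 0.568479, sin λ = -0.093693, cos λ = 0.995601.
ΔE = −sin λ·ΔX + cos λ·ΔY = −(-0.093693)·(-516) + (0.995601)·(305) = 255.31 m.
ΔN = −sin φ cos λ·ΔX − sin φ sin λ·ΔY + cos φ·ΔZ = −(0.822698)(0.995601)(-516) − (0.822698)(-0.093693)(305) + (0.568479)(18) = 456.39 m.
Horizontal magnitude = √(ΔE² + ΔN²) = √(255.31² + 456.39²) = 522.95 m.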